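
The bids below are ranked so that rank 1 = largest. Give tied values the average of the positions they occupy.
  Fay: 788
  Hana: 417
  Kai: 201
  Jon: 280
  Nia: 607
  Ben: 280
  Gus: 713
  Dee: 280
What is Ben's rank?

6

Sorted (descending): 788, 713, 607, 417, 280, 280, 280, 201
The 3 values of 280 occupy positions 5–7 → average rank 6.
Ben has value 280 → rank 6.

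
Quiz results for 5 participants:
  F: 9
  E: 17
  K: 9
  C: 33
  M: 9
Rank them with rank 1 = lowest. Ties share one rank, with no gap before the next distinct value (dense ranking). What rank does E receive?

Sorted (ascending): 9, 9, 9, 17, 33
The 3 values of 9 share dense rank 1.
Remaining distinct values take the next consecutive integers.
E has value 17 → rank 2.

2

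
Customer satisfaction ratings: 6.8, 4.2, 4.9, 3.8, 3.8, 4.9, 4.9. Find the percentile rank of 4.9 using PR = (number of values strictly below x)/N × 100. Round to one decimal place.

N = 7.
Strictly below 4.9: 3. Equal to 4.9: 3.
PR = 3/7 × 100 = 42.9

42.9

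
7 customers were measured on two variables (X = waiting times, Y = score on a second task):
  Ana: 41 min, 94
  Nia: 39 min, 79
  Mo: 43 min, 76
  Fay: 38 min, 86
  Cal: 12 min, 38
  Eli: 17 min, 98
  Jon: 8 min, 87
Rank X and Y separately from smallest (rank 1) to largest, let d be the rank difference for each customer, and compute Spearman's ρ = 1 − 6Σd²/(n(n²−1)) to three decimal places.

-0.107

Ranks of variable 1: 6, 5, 7, 4, 2, 3, 1
Ranks of variable 2: 6, 3, 2, 4, 1, 7, 5
d = r₁ − r₂: 0, 2, 5, 0, 1, -4, -4
d²: 0, 4, 25, 0, 1, 16, 16; Σd² = 62
ρ = 1 − 6·62/(7·48) = 1 − 372/336 = -0.107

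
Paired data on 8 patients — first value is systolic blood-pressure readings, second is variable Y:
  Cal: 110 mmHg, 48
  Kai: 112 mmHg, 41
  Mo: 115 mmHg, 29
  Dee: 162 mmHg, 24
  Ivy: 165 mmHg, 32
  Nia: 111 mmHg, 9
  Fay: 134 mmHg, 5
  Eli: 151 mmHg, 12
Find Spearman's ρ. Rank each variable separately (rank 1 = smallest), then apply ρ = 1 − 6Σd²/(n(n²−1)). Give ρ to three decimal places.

-0.238

Ranks of variable 1: 1, 3, 4, 7, 8, 2, 5, 6
Ranks of variable 2: 8, 7, 5, 4, 6, 2, 1, 3
d = r₁ − r₂: -7, -4, -1, 3, 2, 0, 4, 3
d²: 49, 16, 1, 9, 4, 0, 16, 9; Σd² = 104
ρ = 1 − 6·104/(8·63) = 1 − 624/504 = -0.238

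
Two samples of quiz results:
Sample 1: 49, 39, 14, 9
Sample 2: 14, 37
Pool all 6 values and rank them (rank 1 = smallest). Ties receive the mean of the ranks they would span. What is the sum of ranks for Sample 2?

6.5

Sorted (ascending): 9, 14, 14, 37, 39, 49
The 2 values of 14 occupy positions 2–3 → average rank (2+3)/2 = 2.5.
Sample 2 values → pooled ranks: 14→2.5, 37→4
Rank sum = 2.5 + 4 = 6.5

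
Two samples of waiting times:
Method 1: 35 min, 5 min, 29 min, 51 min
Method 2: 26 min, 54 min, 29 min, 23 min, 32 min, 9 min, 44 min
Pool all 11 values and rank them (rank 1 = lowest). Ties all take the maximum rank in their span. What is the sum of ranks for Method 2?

Sorted (ascending): 5, 9, 23, 26, 29, 29, 32, 35, 44, 51, 54
The 2 values of 29 occupy positions 5–6 → each gets rank 6.
Method 2 values → pooled ranks: 26→4, 54→11, 29→6, 23→3, 32→7, 9→2, 44→9
Rank sum = 4 + 11 + 6 + 3 + 7 + 2 + 9 = 42

42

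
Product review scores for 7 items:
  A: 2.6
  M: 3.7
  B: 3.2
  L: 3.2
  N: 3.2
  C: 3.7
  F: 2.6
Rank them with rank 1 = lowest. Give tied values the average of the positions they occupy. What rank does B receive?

Sorted (ascending): 2.6, 2.6, 3.2, 3.2, 3.2, 3.7, 3.7
The 2 values of 2.6 occupy positions 1–2 → average rank (1+2)/2 = 1.5.
The 3 values of 3.2 occupy positions 3–5 → average rank 4.
The 2 values of 3.7 occupy positions 6–7 → average rank (6+7)/2 = 6.5.
B has value 3.2 → rank 4.

4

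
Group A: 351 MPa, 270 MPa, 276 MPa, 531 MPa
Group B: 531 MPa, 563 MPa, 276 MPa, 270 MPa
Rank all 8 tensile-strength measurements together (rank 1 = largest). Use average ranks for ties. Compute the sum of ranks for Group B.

16.5

Sorted (descending): 563, 531, 531, 351, 276, 276, 270, 270
The 2 values of 531 occupy positions 2–3 → average rank (2+3)/2 = 2.5.
The 2 values of 276 occupy positions 5–6 → average rank (5+6)/2 = 5.5.
The 2 values of 270 occupy positions 7–8 → average rank (7+8)/2 = 7.5.
Group B values → pooled ranks: 531→2.5, 563→1, 276→5.5, 270→7.5
Rank sum = 2.5 + 1 + 5.5 + 7.5 = 16.5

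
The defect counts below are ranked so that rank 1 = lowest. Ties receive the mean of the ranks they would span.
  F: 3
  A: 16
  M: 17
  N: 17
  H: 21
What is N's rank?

3.5

Sorted (ascending): 3, 16, 17, 17, 21
The 2 values of 17 occupy positions 3–4 → average rank (3+4)/2 = 3.5.
N has value 17 → rank 3.5.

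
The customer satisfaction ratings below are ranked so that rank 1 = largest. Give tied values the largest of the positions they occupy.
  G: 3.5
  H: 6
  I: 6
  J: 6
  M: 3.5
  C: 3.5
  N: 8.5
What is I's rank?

4

Sorted (descending): 8.5, 6, 6, 6, 3.5, 3.5, 3.5
The 3 values of 6 occupy positions 2–4 → each gets rank 4.
The 3 values of 3.5 occupy positions 5–7 → each gets rank 7.
I has value 6 → rank 4.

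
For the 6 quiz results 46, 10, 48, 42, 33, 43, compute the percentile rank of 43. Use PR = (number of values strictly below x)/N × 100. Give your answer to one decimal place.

N = 6.
Strictly below 43: 3. Equal to 43: 1.
PR = 3/6 × 100 = 50.0

50.0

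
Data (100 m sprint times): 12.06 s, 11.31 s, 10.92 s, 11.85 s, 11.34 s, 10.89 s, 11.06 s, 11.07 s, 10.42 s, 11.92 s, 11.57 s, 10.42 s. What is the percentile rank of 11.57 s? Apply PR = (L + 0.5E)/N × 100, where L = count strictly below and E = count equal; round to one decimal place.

70.8

N = 12.
Strictly below 11.57: 8. Equal to 11.57: 1.
PR = (8 + 0.5·1)/12 × 100 = 70.8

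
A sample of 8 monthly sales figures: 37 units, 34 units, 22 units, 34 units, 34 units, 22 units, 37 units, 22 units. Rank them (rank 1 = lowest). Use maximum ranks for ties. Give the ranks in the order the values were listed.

8, 6, 3, 6, 6, 3, 8, 3

Sorted (ascending): 22, 22, 22, 34, 34, 34, 37, 37
The 3 values of 22 occupy positions 1–3 → each gets rank 3.
The 3 values of 34 occupy positions 4–6 → each gets rank 6.
The 2 values of 37 occupy positions 7–8 → each gets rank 8.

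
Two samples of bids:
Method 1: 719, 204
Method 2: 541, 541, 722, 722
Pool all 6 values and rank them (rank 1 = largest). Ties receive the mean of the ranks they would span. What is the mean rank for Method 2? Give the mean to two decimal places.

3.00

Sorted (descending): 722, 722, 719, 541, 541, 204
The 2 values of 722 occupy positions 1–2 → average rank (1+2)/2 = 1.5.
The 2 values of 541 occupy positions 4–5 → average rank (4+5)/2 = 4.5.
Method 2 values → pooled ranks: 541→4.5, 541→4.5, 722→1.5, 722→1.5
Mean rank = (4.5 + 4.5 + 1.5 + 1.5) / 4 = 3.00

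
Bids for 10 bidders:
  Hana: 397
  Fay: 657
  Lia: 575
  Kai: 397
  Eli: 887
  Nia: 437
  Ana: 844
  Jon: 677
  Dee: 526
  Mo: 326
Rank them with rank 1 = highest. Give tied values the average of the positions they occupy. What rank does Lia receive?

Sorted (descending): 887, 844, 677, 657, 575, 526, 437, 397, 397, 326
The 2 values of 397 occupy positions 8–9 → average rank (8+9)/2 = 8.5.
Lia has value 575 → rank 5.

5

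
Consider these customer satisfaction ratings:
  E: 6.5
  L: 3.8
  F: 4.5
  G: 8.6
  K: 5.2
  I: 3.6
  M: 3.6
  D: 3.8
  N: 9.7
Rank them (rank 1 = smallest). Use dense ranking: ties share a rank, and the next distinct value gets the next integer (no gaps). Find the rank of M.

1

Sorted (ascending): 3.6, 3.6, 3.8, 3.8, 4.5, 5.2, 6.5, 8.6, 9.7
The 2 values of 3.6 share dense rank 1.
The 2 values of 3.8 share dense rank 2.
Remaining distinct values take the next consecutive integers.
M has value 3.6 → rank 1.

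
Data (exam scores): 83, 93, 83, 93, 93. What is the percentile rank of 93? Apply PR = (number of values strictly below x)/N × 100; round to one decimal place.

40.0

N = 5.
Strictly below 93: 2. Equal to 93: 3.
PR = 2/5 × 100 = 40.0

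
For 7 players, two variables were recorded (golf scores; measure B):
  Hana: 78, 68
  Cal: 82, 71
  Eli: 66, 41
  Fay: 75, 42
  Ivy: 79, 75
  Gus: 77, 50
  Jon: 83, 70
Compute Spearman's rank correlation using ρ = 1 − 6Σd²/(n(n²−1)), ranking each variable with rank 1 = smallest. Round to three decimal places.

0.857

Ranks of variable 1: 4, 6, 1, 2, 5, 3, 7
Ranks of variable 2: 4, 6, 1, 2, 7, 3, 5
d = r₁ − r₂: 0, 0, 0, 0, -2, 0, 2
d²: 0, 0, 0, 0, 4, 0, 4; Σd² = 8
ρ = 1 − 6·8/(7·48) = 1 − 48/336 = 0.857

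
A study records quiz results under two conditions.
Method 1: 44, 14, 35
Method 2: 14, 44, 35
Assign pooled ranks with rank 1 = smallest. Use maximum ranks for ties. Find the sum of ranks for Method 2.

12

Sorted (ascending): 14, 14, 35, 35, 44, 44
The 2 values of 14 occupy positions 1–2 → each gets rank 2.
The 2 values of 35 occupy positions 3–4 → each gets rank 4.
The 2 values of 44 occupy positions 5–6 → each gets rank 6.
Method 2 values → pooled ranks: 14→2, 44→6, 35→4
Rank sum = 2 + 6 + 4 = 12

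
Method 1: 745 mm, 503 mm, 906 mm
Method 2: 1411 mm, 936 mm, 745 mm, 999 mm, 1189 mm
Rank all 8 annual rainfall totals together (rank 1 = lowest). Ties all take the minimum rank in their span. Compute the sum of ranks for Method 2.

Sorted (ascending): 503, 745, 745, 906, 936, 999, 1189, 1411
The 2 values of 745 occupy positions 2–3 → each gets rank 2.
Method 2 values → pooled ranks: 1411→8, 936→5, 745→2, 999→6, 1189→7
Rank sum = 8 + 5 + 2 + 6 + 7 = 28

28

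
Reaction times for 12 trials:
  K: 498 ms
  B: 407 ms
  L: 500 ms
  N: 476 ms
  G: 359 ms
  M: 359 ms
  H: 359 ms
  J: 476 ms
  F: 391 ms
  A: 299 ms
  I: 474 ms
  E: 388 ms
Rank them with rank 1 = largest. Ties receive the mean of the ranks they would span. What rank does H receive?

Sorted (descending): 500, 498, 476, 476, 474, 407, 391, 388, 359, 359, 359, 299
The 2 values of 476 occupy positions 3–4 → average rank (3+4)/2 = 3.5.
The 3 values of 359 occupy positions 9–11 → average rank 10.
H has value 359 ms → rank 10.

10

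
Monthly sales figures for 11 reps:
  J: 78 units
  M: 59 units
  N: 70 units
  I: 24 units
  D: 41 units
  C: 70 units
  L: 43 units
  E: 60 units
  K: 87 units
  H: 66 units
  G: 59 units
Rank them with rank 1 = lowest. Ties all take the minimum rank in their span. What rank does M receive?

Sorted (ascending): 24, 41, 43, 59, 59, 60, 66, 70, 70, 78, 87
The 2 values of 59 occupy positions 4–5 → each gets rank 4.
The 2 values of 70 occupy positions 8–9 → each gets rank 8.
M has value 59 units → rank 4.

4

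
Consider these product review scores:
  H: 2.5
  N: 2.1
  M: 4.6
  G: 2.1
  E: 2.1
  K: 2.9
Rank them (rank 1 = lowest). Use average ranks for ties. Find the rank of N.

2

Sorted (ascending): 2.1, 2.1, 2.1, 2.5, 2.9, 4.6
The 3 values of 2.1 occupy positions 1–3 → average rank 2.
N has value 2.1 → rank 2.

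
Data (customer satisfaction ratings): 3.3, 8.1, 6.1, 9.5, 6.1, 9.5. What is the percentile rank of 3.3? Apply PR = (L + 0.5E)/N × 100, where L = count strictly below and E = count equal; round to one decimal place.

N = 6.
Strictly below 3.3: 0. Equal to 3.3: 1.
PR = (0 + 0.5·1)/6 × 100 = 8.3

8.3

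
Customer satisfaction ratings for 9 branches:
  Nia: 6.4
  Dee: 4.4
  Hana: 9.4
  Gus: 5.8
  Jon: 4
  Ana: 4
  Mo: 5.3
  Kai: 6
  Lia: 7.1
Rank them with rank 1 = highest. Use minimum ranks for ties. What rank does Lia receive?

Sorted (descending): 9.4, 7.1, 6.4, 6, 5.8, 5.3, 4.4, 4, 4
The 2 values of 4 occupy positions 8–9 → each gets rank 8.
Lia has value 7.1 → rank 2.

2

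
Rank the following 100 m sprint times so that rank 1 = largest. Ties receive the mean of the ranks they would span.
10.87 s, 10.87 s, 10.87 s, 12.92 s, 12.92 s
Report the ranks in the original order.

4, 4, 4, 1.5, 1.5

Sorted (descending): 12.92, 12.92, 10.87, 10.87, 10.87
The 2 values of 12.92 occupy positions 1–2 → average rank (1+2)/2 = 1.5.
The 3 values of 10.87 occupy positions 3–5 → average rank 4.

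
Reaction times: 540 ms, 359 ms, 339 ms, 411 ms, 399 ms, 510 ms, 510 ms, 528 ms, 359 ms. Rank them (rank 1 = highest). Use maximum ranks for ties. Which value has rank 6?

Sorted (descending): 540, 528, 510, 510, 411, 399, 359, 359, 339
The 2 values of 510 occupy positions 3–4 → each gets rank 4.
The 2 values of 359 occupy positions 7–8 → each gets rank 8.
Rank 6 → value 399.

399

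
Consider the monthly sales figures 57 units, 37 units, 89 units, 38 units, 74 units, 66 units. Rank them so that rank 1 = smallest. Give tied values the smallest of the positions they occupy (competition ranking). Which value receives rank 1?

Sorted (ascending): 37, 38, 57, 66, 74, 89
No ties — each value takes its position as its rank.
Rank 1 → value 37.

37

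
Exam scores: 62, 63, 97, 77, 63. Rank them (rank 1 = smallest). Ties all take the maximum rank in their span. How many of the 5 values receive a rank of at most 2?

1

Sorted (ascending): 62, 63, 63, 77, 97
The 2 values of 63 occupy positions 2–3 → each gets rank 3.
Ranks ≤ 2: {1} → 1 value.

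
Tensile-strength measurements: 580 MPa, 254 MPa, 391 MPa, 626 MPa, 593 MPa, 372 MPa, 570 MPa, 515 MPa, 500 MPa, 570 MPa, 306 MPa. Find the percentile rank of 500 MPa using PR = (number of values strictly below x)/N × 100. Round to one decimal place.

36.4

N = 11.
Strictly below 500: 4. Equal to 500: 1.
PR = 4/11 × 100 = 36.4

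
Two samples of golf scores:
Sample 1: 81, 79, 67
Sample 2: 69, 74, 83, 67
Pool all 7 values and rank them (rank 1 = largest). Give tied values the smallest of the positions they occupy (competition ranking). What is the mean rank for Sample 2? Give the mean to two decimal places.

4.00

Sorted (descending): 83, 81, 79, 74, 69, 67, 67
The 2 values of 67 occupy positions 6–7 → each gets rank 6.
Sample 2 values → pooled ranks: 69→5, 74→4, 83→1, 67→6
Mean rank = (5 + 4 + 1 + 6) / 4 = 4.00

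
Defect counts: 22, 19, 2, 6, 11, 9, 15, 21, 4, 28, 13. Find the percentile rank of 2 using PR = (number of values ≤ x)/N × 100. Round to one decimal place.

9.1

N = 11.
Strictly below 2: 0. Equal to 2: 1.
PR = 1/11 × 100 = 9.1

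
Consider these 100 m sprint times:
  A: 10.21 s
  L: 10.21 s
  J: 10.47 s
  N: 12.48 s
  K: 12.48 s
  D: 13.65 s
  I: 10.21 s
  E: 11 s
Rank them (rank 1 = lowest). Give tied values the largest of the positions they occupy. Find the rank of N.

7

Sorted (ascending): 10.21, 10.21, 10.21, 10.47, 11, 12.48, 12.48, 13.65
The 3 values of 10.21 occupy positions 1–3 → each gets rank 3.
The 2 values of 12.48 occupy positions 6–7 → each gets rank 7.
N has value 12.48 s → rank 7.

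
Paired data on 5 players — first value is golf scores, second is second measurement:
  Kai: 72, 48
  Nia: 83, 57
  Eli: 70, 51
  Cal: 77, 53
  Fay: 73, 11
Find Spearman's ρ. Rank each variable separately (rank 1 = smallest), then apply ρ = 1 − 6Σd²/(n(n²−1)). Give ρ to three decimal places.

Ranks of variable 1: 2, 5, 1, 4, 3
Ranks of variable 2: 2, 5, 3, 4, 1
d = r₁ − r₂: 0, 0, -2, 0, 2
d²: 0, 0, 4, 0, 4; Σd² = 8
ρ = 1 − 6·8/(5·24) = 1 − 48/120 = 0.600

0.600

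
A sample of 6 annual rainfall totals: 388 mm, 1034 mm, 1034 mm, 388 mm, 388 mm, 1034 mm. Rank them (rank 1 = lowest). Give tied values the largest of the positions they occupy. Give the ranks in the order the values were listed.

3, 6, 6, 3, 3, 6

Sorted (ascending): 388, 388, 388, 1034, 1034, 1034
The 3 values of 388 occupy positions 1–3 → each gets rank 3.
The 3 values of 1034 occupy positions 4–6 → each gets rank 6.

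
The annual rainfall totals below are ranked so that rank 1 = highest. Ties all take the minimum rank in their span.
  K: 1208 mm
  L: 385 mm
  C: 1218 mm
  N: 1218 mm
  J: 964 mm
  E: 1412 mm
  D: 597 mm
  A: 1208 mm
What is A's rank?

4

Sorted (descending): 1412, 1218, 1218, 1208, 1208, 964, 597, 385
The 2 values of 1218 occupy positions 2–3 → each gets rank 2.
The 2 values of 1208 occupy positions 4–5 → each gets rank 4.
A has value 1208 mm → rank 4.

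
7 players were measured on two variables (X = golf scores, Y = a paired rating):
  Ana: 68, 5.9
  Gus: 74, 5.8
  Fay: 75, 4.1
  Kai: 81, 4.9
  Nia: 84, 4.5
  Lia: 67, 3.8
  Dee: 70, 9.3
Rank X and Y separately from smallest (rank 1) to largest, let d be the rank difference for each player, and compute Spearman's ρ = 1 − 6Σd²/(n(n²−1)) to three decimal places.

Ranks of variable 1: 2, 4, 5, 6, 7, 1, 3
Ranks of variable 2: 6, 5, 2, 4, 3, 1, 7
d = r₁ − r₂: -4, -1, 3, 2, 4, 0, -4
d²: 16, 1, 9, 4, 16, 0, 16; Σd² = 62
ρ = 1 − 6·62/(7·48) = 1 − 372/336 = -0.107

-0.107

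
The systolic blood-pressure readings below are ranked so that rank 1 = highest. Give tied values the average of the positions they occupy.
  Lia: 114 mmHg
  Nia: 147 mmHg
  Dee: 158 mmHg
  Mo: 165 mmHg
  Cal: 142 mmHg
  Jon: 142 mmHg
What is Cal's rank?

4.5

Sorted (descending): 165, 158, 147, 142, 142, 114
The 2 values of 142 occupy positions 4–5 → average rank (4+5)/2 = 4.5.
Cal has value 142 mmHg → rank 4.5.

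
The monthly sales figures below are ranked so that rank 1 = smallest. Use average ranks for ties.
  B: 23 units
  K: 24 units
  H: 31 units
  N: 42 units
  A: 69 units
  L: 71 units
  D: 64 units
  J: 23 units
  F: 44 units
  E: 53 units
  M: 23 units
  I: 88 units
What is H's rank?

Sorted (ascending): 23, 23, 23, 24, 31, 42, 44, 53, 64, 69, 71, 88
The 3 values of 23 occupy positions 1–3 → average rank 2.
H has value 31 units → rank 5.

5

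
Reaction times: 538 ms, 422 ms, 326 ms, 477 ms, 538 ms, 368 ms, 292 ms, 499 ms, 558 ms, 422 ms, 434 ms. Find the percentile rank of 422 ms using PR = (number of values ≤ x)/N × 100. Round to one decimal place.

N = 11.
Strictly below 422: 3. Equal to 422: 2.
PR = 5/11 × 100 = 45.5

45.5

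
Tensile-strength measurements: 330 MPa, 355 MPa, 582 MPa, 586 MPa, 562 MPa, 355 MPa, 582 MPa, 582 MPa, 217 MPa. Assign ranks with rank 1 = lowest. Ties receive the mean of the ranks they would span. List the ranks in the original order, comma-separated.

2, 3.5, 7, 9, 5, 3.5, 7, 7, 1

Sorted (ascending): 217, 330, 355, 355, 562, 582, 582, 582, 586
The 2 values of 355 occupy positions 3–4 → average rank (3+4)/2 = 3.5.
The 3 values of 582 occupy positions 6–8 → average rank 7.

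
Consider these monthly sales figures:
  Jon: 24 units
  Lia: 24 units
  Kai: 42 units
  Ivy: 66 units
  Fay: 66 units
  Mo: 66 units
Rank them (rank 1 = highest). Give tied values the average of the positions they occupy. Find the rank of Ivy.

2

Sorted (descending): 66, 66, 66, 42, 24, 24
The 3 values of 66 occupy positions 1–3 → average rank 2.
The 2 values of 24 occupy positions 5–6 → average rank (5+6)/2 = 5.5.
Ivy has value 66 units → rank 2.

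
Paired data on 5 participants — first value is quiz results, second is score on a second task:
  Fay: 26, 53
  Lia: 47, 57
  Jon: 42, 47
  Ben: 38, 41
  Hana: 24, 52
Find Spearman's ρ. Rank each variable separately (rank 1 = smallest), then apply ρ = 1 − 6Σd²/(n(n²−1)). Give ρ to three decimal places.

0.200

Ranks of variable 1: 2, 5, 4, 3, 1
Ranks of variable 2: 4, 5, 2, 1, 3
d = r₁ − r₂: -2, 0, 2, 2, -2
d²: 4, 0, 4, 4, 4; Σd² = 16
ρ = 1 − 6·16/(5·24) = 1 − 96/120 = 0.200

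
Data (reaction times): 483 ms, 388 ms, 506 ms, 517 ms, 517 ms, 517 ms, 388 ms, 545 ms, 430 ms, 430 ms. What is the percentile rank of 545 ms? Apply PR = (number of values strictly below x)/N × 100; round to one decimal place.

90.0

N = 10.
Strictly below 545: 9. Equal to 545: 1.
PR = 9/10 × 100 = 90.0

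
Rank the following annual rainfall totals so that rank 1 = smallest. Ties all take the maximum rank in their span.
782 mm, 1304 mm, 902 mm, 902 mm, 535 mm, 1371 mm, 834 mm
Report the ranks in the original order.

Sorted (ascending): 535, 782, 834, 902, 902, 1304, 1371
The 2 values of 902 occupy positions 4–5 → each gets rank 5.

2, 6, 5, 5, 1, 7, 3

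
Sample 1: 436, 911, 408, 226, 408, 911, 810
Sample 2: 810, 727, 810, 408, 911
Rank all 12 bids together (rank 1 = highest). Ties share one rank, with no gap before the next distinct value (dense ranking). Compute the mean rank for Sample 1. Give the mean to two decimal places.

3.43

Sorted (descending): 911, 911, 911, 810, 810, 810, 727, 436, 408, 408, 408, 226
The 3 values of 911 share dense rank 1.
The 3 values of 810 share dense rank 2.
The 3 values of 408 share dense rank 5.
Remaining distinct values take the next consecutive integers.
Sample 1 values → pooled ranks: 436→4, 911→1, 408→5, 226→6, 408→5, 911→1, 810→2
Mean rank = (4 + 1 + 5 + 6 + 5 + 1 + 2) / 7 = 3.43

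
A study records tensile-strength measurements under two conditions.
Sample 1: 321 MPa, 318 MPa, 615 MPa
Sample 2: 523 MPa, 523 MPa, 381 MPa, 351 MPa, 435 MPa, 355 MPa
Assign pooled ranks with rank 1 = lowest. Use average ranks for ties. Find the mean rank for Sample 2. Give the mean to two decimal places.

5.50

Sorted (ascending): 318, 321, 351, 355, 381, 435, 523, 523, 615
The 2 values of 523 occupy positions 7–8 → average rank (7+8)/2 = 7.5.
Sample 2 values → pooled ranks: 523→7.5, 523→7.5, 381→5, 351→3, 435→6, 355→4
Mean rank = (7.5 + 7.5 + 5 + 3 + 6 + 4) / 6 = 5.50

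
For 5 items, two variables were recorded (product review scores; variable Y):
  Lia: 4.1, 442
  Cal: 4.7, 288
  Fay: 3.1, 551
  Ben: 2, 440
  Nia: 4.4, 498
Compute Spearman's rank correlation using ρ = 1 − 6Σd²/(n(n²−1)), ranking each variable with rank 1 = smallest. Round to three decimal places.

-0.300

Ranks of variable 1: 3, 5, 2, 1, 4
Ranks of variable 2: 3, 1, 5, 2, 4
d = r₁ − r₂: 0, 4, -3, -1, 0
d²: 0, 16, 9, 1, 0; Σd² = 26
ρ = 1 − 6·26/(5·24) = 1 − 156/120 = -0.300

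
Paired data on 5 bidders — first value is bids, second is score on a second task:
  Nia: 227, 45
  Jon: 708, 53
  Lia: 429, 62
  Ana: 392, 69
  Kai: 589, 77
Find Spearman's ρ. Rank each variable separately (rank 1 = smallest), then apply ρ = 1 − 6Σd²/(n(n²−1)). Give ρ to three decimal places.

Ranks of variable 1: 1, 5, 3, 2, 4
Ranks of variable 2: 1, 2, 3, 4, 5
d = r₁ − r₂: 0, 3, 0, -2, -1
d²: 0, 9, 0, 4, 1; Σd² = 14
ρ = 1 − 6·14/(5·24) = 1 − 84/120 = 0.300

0.300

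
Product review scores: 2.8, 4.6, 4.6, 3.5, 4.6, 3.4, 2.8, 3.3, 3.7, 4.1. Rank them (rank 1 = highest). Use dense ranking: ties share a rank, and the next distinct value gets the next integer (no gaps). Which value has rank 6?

3.3

Sorted (descending): 4.6, 4.6, 4.6, 4.1, 3.7, 3.5, 3.4, 3.3, 2.8, 2.8
The 3 values of 4.6 share dense rank 1.
The 2 values of 2.8 share dense rank 7.
Remaining distinct values take the next consecutive integers.
Rank 6 → value 3.3.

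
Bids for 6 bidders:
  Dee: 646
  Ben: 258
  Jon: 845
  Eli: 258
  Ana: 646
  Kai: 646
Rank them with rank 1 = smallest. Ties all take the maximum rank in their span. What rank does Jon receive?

6

Sorted (ascending): 258, 258, 646, 646, 646, 845
The 2 values of 258 occupy positions 1–2 → each gets rank 2.
The 3 values of 646 occupy positions 3–5 → each gets rank 5.
Jon has value 845 → rank 6.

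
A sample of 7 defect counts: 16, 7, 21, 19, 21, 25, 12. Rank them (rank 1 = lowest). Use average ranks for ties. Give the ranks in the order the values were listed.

Sorted (ascending): 7, 12, 16, 19, 21, 21, 25
The 2 values of 21 occupy positions 5–6 → average rank (5+6)/2 = 5.5.

3, 1, 5.5, 4, 5.5, 7, 2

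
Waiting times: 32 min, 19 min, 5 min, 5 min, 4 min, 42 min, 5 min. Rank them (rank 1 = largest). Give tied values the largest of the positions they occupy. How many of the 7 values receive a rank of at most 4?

3

Sorted (descending): 42, 32, 19, 5, 5, 5, 4
The 3 values of 5 occupy positions 4–6 → each gets rank 6.
Ranks ≤ 4: {1, 2, 3} → 3 values.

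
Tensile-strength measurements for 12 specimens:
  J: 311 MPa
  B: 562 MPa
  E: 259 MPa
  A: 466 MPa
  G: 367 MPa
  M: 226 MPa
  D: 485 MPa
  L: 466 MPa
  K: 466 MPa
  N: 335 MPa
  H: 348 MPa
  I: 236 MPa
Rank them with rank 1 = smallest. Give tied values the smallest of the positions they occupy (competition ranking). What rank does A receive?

8

Sorted (ascending): 226, 236, 259, 311, 335, 348, 367, 466, 466, 466, 485, 562
The 3 values of 466 occupy positions 8–10 → each gets rank 8.
A has value 466 MPa → rank 8.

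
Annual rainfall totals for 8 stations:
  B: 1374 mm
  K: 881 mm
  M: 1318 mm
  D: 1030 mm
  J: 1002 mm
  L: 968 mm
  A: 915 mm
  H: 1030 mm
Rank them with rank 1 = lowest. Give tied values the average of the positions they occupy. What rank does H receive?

5.5

Sorted (ascending): 881, 915, 968, 1002, 1030, 1030, 1318, 1374
The 2 values of 1030 occupy positions 5–6 → average rank (5+6)/2 = 5.5.
H has value 1030 mm → rank 5.5.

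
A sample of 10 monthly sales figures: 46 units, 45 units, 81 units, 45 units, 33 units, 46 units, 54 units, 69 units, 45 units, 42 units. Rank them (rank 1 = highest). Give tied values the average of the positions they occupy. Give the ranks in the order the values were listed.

Sorted (descending): 81, 69, 54, 46, 46, 45, 45, 45, 42, 33
The 2 values of 46 occupy positions 4–5 → average rank (4+5)/2 = 4.5.
The 3 values of 45 occupy positions 6–8 → average rank 7.

4.5, 7, 1, 7, 10, 4.5, 3, 2, 7, 9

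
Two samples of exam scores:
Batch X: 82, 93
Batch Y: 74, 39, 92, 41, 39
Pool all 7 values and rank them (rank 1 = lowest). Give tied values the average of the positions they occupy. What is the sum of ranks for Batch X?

12

Sorted (ascending): 39, 39, 41, 74, 82, 92, 93
The 2 values of 39 occupy positions 1–2 → average rank (1+2)/2 = 1.5.
Batch X values → pooled ranks: 82→5, 93→7
Rank sum = 5 + 7 = 12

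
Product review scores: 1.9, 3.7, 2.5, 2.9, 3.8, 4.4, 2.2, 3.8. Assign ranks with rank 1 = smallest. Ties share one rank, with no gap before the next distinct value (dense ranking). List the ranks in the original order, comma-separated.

1, 5, 3, 4, 6, 7, 2, 6

Sorted (ascending): 1.9, 2.2, 2.5, 2.9, 3.7, 3.8, 3.8, 4.4
The 2 values of 3.8 share dense rank 6.
Remaining distinct values take the next consecutive integers.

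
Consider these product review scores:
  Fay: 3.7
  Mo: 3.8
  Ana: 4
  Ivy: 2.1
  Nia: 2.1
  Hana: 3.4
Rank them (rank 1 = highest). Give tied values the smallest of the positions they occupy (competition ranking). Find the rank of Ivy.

5

Sorted (descending): 4, 3.8, 3.7, 3.4, 2.1, 2.1
The 2 values of 2.1 occupy positions 5–6 → each gets rank 5.
Ivy has value 2.1 → rank 5.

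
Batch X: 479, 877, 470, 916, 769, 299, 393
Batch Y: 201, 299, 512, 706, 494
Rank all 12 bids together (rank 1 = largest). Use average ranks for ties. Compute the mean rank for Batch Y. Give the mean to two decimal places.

7.50

Sorted (descending): 916, 877, 769, 706, 512, 494, 479, 470, 393, 299, 299, 201
The 2 values of 299 occupy positions 10–11 → average rank (10+11)/2 = 10.5.
Batch Y values → pooled ranks: 201→12, 299→10.5, 512→5, 706→4, 494→6
Mean rank = (12 + 10.5 + 5 + 4 + 6) / 5 = 7.50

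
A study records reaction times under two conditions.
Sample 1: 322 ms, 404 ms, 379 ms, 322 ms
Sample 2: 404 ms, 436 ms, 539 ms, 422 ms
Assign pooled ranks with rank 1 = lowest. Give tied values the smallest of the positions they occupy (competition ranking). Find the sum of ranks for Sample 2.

Sorted (ascending): 322, 322, 379, 404, 404, 422, 436, 539
The 2 values of 322 occupy positions 1–2 → each gets rank 1.
The 2 values of 404 occupy positions 4–5 → each gets rank 4.
Sample 2 values → pooled ranks: 404→4, 436→7, 539→8, 422→6
Rank sum = 4 + 7 + 8 + 6 = 25

25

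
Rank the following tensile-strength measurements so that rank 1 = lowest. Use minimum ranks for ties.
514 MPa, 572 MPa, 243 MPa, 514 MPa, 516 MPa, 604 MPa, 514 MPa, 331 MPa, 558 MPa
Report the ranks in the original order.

Sorted (ascending): 243, 331, 514, 514, 514, 516, 558, 572, 604
The 3 values of 514 occupy positions 3–5 → each gets rank 3.

3, 8, 1, 3, 6, 9, 3, 2, 7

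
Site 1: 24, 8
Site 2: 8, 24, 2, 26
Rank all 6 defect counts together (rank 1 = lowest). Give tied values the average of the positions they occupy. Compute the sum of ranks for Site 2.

14

Sorted (ascending): 2, 8, 8, 24, 24, 26
The 2 values of 8 occupy positions 2–3 → average rank (2+3)/2 = 2.5.
The 2 values of 24 occupy positions 4–5 → average rank (4+5)/2 = 4.5.
Site 2 values → pooled ranks: 8→2.5, 24→4.5, 2→1, 26→6
Rank sum = 2.5 + 4.5 + 1 + 6 = 14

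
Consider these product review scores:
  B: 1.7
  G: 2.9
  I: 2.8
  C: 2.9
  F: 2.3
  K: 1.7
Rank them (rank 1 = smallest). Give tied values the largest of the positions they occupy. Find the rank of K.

2

Sorted (ascending): 1.7, 1.7, 2.3, 2.8, 2.9, 2.9
The 2 values of 1.7 occupy positions 1–2 → each gets rank 2.
The 2 values of 2.9 occupy positions 5–6 → each gets rank 6.
K has value 1.7 → rank 2.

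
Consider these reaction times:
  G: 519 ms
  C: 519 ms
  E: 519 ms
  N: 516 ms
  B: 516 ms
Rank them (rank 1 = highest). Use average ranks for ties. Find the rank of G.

2

Sorted (descending): 519, 519, 519, 516, 516
The 3 values of 519 occupy positions 1–3 → average rank 2.
The 2 values of 516 occupy positions 4–5 → average rank (4+5)/2 = 4.5.
G has value 519 ms → rank 2.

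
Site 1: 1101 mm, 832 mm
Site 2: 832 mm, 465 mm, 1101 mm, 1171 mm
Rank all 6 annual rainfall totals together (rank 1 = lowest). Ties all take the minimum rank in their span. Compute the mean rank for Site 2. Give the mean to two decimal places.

Sorted (ascending): 465, 832, 832, 1101, 1101, 1171
The 2 values of 832 occupy positions 2–3 → each gets rank 2.
The 2 values of 1101 occupy positions 4–5 → each gets rank 4.
Site 2 values → pooled ranks: 832→2, 465→1, 1101→4, 1171→6
Mean rank = (2 + 1 + 4 + 6) / 4 = 3.25

3.25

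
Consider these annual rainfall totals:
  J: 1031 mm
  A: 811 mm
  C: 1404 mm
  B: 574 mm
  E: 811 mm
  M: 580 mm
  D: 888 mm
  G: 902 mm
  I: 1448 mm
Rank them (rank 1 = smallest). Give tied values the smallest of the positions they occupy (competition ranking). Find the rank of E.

3

Sorted (ascending): 574, 580, 811, 811, 888, 902, 1031, 1404, 1448
The 2 values of 811 occupy positions 3–4 → each gets rank 3.
E has value 811 mm → rank 3.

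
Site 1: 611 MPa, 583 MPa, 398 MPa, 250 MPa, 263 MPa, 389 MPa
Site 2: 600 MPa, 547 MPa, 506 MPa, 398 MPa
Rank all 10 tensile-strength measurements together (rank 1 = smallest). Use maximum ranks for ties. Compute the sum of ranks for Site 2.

27

Sorted (ascending): 250, 263, 389, 398, 398, 506, 547, 583, 600, 611
The 2 values of 398 occupy positions 4–5 → each gets rank 5.
Site 2 values → pooled ranks: 600→9, 547→7, 506→6, 398→5
Rank sum = 9 + 7 + 6 + 5 = 27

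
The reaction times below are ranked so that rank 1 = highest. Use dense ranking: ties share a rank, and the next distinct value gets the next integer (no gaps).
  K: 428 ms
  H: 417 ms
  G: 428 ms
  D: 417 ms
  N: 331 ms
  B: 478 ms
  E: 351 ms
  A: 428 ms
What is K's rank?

2

Sorted (descending): 478, 428, 428, 428, 417, 417, 351, 331
The 3 values of 428 share dense rank 2.
The 2 values of 417 share dense rank 3.
Remaining distinct values take the next consecutive integers.
K has value 428 ms → rank 2.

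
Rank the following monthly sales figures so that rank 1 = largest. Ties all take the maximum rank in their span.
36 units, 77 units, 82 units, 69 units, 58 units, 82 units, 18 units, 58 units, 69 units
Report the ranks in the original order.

Sorted (descending): 82, 82, 77, 69, 69, 58, 58, 36, 18
The 2 values of 82 occupy positions 1–2 → each gets rank 2.
The 2 values of 69 occupy positions 4–5 → each gets rank 5.
The 2 values of 58 occupy positions 6–7 → each gets rank 7.

8, 3, 2, 5, 7, 2, 9, 7, 5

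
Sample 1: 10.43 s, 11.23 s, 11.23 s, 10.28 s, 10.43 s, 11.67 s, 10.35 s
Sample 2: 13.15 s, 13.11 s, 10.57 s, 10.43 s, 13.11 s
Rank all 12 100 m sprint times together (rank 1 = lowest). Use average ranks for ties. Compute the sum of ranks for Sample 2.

43

Sorted (ascending): 10.28, 10.35, 10.43, 10.43, 10.43, 10.57, 11.23, 11.23, 11.67, 13.11, 13.11, 13.15
The 3 values of 10.43 occupy positions 3–5 → average rank 4.
The 2 values of 11.23 occupy positions 7–8 → average rank (7+8)/2 = 7.5.
The 2 values of 13.11 occupy positions 10–11 → average rank (10+11)/2 = 10.5.
Sample 2 values → pooled ranks: 13.15→12, 13.11→10.5, 10.57→6, 10.43→4, 13.11→10.5
Rank sum = 12 + 10.5 + 6 + 4 + 10.5 = 43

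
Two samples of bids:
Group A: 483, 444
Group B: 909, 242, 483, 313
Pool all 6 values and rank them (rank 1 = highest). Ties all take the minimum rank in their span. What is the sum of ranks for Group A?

6

Sorted (descending): 909, 483, 483, 444, 313, 242
The 2 values of 483 occupy positions 2–3 → each gets rank 2.
Group A values → pooled ranks: 483→2, 444→4
Rank sum = 2 + 4 = 6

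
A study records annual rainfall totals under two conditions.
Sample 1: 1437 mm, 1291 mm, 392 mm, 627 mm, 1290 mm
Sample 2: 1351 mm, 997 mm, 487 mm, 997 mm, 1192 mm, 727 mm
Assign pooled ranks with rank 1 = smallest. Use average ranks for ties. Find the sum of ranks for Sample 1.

32

Sorted (ascending): 392, 487, 627, 727, 997, 997, 1192, 1290, 1291, 1351, 1437
The 2 values of 997 occupy positions 5–6 → average rank (5+6)/2 = 5.5.
Sample 1 values → pooled ranks: 1437→11, 1291→9, 392→1, 627→3, 1290→8
Rank sum = 11 + 9 + 1 + 3 + 8 = 32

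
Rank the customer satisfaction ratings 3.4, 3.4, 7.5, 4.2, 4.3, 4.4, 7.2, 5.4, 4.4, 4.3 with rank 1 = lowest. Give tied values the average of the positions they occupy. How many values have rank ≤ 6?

Sorted (ascending): 3.4, 3.4, 4.2, 4.3, 4.3, 4.4, 4.4, 5.4, 7.2, 7.5
The 2 values of 3.4 occupy positions 1–2 → average rank (1+2)/2 = 1.5.
The 2 values of 4.3 occupy positions 4–5 → average rank (4+5)/2 = 4.5.
The 2 values of 4.4 occupy positions 6–7 → average rank (6+7)/2 = 6.5.
Ranks ≤ 6: {1.5, 1.5, 3, 4.5, 4.5} → 5 values.

5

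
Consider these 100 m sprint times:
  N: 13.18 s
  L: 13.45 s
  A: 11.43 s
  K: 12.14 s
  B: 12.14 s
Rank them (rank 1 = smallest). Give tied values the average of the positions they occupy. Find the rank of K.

2.5

Sorted (ascending): 11.43, 12.14, 12.14, 13.18, 13.45
The 2 values of 12.14 occupy positions 2–3 → average rank (2+3)/2 = 2.5.
K has value 12.14 s → rank 2.5.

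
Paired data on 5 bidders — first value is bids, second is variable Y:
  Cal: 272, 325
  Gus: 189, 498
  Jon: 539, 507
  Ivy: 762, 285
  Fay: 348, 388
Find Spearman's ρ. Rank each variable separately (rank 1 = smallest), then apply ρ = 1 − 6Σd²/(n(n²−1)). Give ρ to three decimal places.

Ranks of variable 1: 2, 1, 4, 5, 3
Ranks of variable 2: 2, 4, 5, 1, 3
d = r₁ − r₂: 0, -3, -1, 4, 0
d²: 0, 9, 1, 16, 0; Σd² = 26
ρ = 1 − 6·26/(5·24) = 1 − 156/120 = -0.300

-0.300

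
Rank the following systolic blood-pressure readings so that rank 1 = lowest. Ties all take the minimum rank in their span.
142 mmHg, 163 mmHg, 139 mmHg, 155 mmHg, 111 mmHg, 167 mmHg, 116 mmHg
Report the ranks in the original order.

4, 6, 3, 5, 1, 7, 2

Sorted (ascending): 111, 116, 139, 142, 155, 163, 167
No ties — each value takes its position as its rank.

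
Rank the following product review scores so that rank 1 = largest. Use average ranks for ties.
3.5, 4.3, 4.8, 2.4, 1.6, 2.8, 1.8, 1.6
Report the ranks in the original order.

Sorted (descending): 4.8, 4.3, 3.5, 2.8, 2.4, 1.8, 1.6, 1.6
The 2 values of 1.6 occupy positions 7–8 → average rank (7+8)/2 = 7.5.

3, 2, 1, 5, 7.5, 4, 6, 7.5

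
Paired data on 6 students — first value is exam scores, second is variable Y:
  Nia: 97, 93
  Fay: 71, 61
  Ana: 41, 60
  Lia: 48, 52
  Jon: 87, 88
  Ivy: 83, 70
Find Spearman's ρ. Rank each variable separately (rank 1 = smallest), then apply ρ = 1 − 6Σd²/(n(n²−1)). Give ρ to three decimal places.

Ranks of variable 1: 6, 3, 1, 2, 5, 4
Ranks of variable 2: 6, 3, 2, 1, 5, 4
d = r₁ − r₂: 0, 0, -1, 1, 0, 0
d²: 0, 0, 1, 1, 0, 0; Σd² = 2
ρ = 1 − 6·2/(6·35) = 1 − 12/210 = 0.943

0.943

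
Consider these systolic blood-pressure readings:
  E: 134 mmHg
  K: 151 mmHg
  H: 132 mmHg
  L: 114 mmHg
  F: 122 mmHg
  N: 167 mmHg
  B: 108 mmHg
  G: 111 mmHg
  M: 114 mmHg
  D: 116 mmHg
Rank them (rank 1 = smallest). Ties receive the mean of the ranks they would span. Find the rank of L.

Sorted (ascending): 108, 111, 114, 114, 116, 122, 132, 134, 151, 167
The 2 values of 114 occupy positions 3–4 → average rank (3+4)/2 = 3.5.
L has value 114 mmHg → rank 3.5.

3.5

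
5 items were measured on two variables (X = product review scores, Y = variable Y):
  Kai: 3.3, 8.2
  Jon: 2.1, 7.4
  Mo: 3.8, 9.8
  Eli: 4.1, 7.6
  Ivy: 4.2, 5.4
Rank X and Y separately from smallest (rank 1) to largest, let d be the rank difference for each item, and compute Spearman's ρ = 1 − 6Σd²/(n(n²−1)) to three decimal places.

Ranks of variable 1: 2, 1, 3, 4, 5
Ranks of variable 2: 4, 2, 5, 3, 1
d = r₁ − r₂: -2, -1, -2, 1, 4
d²: 4, 1, 4, 1, 16; Σd² = 26
ρ = 1 − 6·26/(5·24) = 1 − 156/120 = -0.300

-0.300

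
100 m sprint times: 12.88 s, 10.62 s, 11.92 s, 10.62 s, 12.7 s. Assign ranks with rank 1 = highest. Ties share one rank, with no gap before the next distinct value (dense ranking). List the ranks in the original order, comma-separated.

1, 4, 3, 4, 2

Sorted (descending): 12.88, 12.7, 11.92, 10.62, 10.62
The 2 values of 10.62 share dense rank 4.
Remaining distinct values take the next consecutive integers.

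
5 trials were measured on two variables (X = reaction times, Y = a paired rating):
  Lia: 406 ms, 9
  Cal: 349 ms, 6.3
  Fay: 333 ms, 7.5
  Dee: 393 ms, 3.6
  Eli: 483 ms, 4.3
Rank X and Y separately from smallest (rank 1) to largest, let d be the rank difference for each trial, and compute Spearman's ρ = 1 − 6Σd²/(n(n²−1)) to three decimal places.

Ranks of variable 1: 4, 2, 1, 3, 5
Ranks of variable 2: 5, 3, 4, 1, 2
d = r₁ − r₂: -1, -1, -3, 2, 3
d²: 1, 1, 9, 4, 9; Σd² = 24
ρ = 1 − 6·24/(5·24) = 1 − 144/120 = -0.200

-0.200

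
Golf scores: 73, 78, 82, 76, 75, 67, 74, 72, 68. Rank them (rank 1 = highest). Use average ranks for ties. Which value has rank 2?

Sorted (descending): 82, 78, 76, 75, 74, 73, 72, 68, 67
No ties — each value takes its position as its rank.
Rank 2 → value 78.

78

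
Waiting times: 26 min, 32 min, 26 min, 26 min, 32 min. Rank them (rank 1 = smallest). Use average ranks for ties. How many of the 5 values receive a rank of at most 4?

3

Sorted (ascending): 26, 26, 26, 32, 32
The 3 values of 26 occupy positions 1–3 → average rank 2.
The 2 values of 32 occupy positions 4–5 → average rank (4+5)/2 = 4.5.
Ranks ≤ 4: {2, 2, 2} → 3 values.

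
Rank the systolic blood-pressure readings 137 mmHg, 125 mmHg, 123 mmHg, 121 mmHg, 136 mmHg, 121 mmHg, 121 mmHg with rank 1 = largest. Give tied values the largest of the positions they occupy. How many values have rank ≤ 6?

4

Sorted (descending): 137, 136, 125, 123, 121, 121, 121
The 3 values of 121 occupy positions 5–7 → each gets rank 7.
Ranks ≤ 6: {1, 2, 3, 4} → 4 values.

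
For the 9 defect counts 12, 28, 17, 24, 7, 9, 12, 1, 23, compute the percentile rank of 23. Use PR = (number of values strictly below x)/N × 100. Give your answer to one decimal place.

66.7

N = 9.
Strictly below 23: 6. Equal to 23: 1.
PR = 6/9 × 100 = 66.7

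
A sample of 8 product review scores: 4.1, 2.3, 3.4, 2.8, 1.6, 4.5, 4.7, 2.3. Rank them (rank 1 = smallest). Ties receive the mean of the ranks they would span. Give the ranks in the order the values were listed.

6, 2.5, 5, 4, 1, 7, 8, 2.5

Sorted (ascending): 1.6, 2.3, 2.3, 2.8, 3.4, 4.1, 4.5, 4.7
The 2 values of 2.3 occupy positions 2–3 → average rank (2+3)/2 = 2.5.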